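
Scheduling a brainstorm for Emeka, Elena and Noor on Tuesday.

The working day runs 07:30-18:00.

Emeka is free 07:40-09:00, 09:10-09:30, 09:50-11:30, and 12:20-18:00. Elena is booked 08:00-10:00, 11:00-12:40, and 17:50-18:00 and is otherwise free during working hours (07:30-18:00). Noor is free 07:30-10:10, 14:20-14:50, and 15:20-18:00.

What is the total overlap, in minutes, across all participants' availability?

Elena free within 07:30–18:00: 07:30–08:00, 10:00–11:00, 12:40–17:50.
Emeka ∩ Elena: 07:40–08:00, 10:00–11:00, 12:40–17:50.
Emeka ∩ Elena ∩ Noor: 07:40–08:00, 10:00–10:10, 14:20–14:50, 15:20–17:50.
Total common minutes: 20 + 10 + 30 + 150 = 210.

210 minutes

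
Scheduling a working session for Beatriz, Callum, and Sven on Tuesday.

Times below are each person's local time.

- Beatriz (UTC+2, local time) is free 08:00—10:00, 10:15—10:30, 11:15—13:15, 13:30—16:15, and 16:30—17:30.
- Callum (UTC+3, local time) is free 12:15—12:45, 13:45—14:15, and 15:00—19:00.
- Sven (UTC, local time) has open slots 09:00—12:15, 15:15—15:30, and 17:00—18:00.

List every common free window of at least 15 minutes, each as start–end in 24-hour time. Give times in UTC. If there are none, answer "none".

09:15–09:45, 10:45–11:15, 12:00–12:15, 15:15–15:30

Beatriz → UTC: 06:00–08:00, 08:15–08:30, 09:15–11:15, 11:30–14:15, 14:30–15:30.
Callum → UTC: 09:15–09:45, 10:45–11:15, 12:00–16:00.
Sven → UTC: 09:00–12:15, 15:15–15:30, 17:00–18:00.
Beatriz ∩ Callum: 09:15–09:45, 10:45–11:15, 12:00–14:15, 14:30–15:30.
Beatriz ∩ Callum ∩ Sven: 09:15–09:45, 10:45–11:15, 12:00–12:15, 15:15–15:30.
Windows ≥ 15 min: 09:15–09:45, 10:45–11:15, 12:00–12:15, 15:15–15:30.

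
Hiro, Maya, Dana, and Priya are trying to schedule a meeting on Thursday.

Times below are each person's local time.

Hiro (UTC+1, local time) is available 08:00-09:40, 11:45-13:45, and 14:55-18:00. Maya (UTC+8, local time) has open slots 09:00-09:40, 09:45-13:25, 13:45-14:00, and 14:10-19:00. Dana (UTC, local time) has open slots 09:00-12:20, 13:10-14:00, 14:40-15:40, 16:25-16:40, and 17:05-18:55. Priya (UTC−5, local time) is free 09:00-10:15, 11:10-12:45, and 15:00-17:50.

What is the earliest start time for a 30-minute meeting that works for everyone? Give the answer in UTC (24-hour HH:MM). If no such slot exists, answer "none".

Hiro → UTC: 07:00–08:40, 10:45–12:45, 13:55–17:00.
Maya → UTC: 01:00–01:40, 01:45–05:25, 05:45–06:00, 06:10–11:00.
Dana → UTC: 09:00–12:20, 13:10–14:00, 14:40–15:40, 16:25–16:40, 17:05–18:55.
Priya → UTC: 14:00–15:15, 16:10–17:45, 20:00–22:50.
Hiro ∩ Maya: 07:00–08:40, 10:45–11:00.
Hiro ∩ Maya ∩ Dana: 10:45–11:00.
Hiro ∩ Maya ∩ Dana ∩ Priya: (none).
Windows ≥ 30 min: (none).

none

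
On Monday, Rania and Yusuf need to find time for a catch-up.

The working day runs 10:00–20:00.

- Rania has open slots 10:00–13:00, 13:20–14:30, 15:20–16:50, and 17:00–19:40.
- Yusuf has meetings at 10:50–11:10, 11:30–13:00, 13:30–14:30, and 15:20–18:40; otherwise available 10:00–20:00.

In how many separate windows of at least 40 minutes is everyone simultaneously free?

Yusuf free within 10:00–20:00: 10:00–10:50, 11:10–11:30, 13:00–13:30, 14:30–15:20, 18:40–20:00.
Rania ∩ Yusuf: 10:00–10:50, 11:10–11:30, 13:20–13:30, 18:40–19:40.
Windows ≥ 40 min: 10:00–10:50, 18:40–19:40.
That's 2 windows.

2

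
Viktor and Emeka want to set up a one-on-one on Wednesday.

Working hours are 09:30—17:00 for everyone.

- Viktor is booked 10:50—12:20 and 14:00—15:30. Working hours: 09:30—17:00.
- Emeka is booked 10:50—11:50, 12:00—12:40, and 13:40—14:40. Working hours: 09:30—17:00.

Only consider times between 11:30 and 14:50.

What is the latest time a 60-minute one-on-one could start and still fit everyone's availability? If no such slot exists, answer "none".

12:40

Viktor free within 09:30–17:00: 09:30–10:50, 12:20–14:00, 15:30–17:00.
Emeka free within 09:30–17:00: 09:30–10:50, 11:50–12:00, 12:40–13:40, 14:40–17:00.
Viktor ∩ Emeka: 09:30–10:50, 12:40–13:40, 15:30–17:00.
Restricted to 11:30–14:50: 12:40–13:40.
Windows ≥ 60 min: 12:40–13:40.
Latest start in the last window 12:40–13:40 is 13:40 − 60 min = 12:40.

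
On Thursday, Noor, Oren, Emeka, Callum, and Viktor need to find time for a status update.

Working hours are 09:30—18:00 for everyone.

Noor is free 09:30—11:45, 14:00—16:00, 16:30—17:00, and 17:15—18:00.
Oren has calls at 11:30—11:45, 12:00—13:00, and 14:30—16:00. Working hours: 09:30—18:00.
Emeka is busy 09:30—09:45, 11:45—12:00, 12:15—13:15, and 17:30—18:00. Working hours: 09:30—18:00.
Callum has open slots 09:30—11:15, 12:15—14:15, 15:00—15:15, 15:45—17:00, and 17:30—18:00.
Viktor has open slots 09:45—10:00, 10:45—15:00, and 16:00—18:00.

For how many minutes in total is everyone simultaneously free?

Oren free within 09:30–18:00: 09:30–11:30, 11:45–12:00, 13:00–14:30, 16:00–18:00.
Emeka free within 09:30–18:00: 09:45–11:45, 12:00–12:15, 13:15–17:30.
Noor ∩ Oren: 09:30–11:30, 14:00–14:30, 16:30–17:00, 17:15–18:00.
Noor ∩ Oren ∩ Emeka: 09:45–11:30, 14:00–14:30, 16:30–17:00, 17:15–17:30.
Noor ∩ Oren ∩ Emeka ∩ Callum: 09:45–11:15, 14:00–14:15, 16:30–17:00.
Noor ∩ Oren ∩ Emeka ∩ Callum ∩ Viktor: 09:45–10:00, 10:45–11:15, 14:00–14:15, 16:30–17:00.
Total common minutes: 15 + 30 + 15 + 30 = 90.

90 minutes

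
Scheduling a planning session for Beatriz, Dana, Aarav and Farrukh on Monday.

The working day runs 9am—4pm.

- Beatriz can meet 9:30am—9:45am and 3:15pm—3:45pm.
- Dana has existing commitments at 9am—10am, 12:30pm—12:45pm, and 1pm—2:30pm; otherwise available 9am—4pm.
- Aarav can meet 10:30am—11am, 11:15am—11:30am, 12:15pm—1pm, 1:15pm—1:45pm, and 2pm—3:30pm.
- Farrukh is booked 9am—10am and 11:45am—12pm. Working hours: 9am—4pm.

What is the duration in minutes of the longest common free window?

Dana free within 09:00–16:00: 10:00–12:30, 12:45–13:00, 14:30–16:00.
Farrukh free within 09:00–16:00: 10:00–11:45, 12:00–16:00.
Beatriz ∩ Dana: 15:15–15:45.
Beatriz ∩ Dana ∩ Aarav: 15:15–15:30.
Beatriz ∩ Dana ∩ Aarav ∩ Farrukh: 15:15–15:30.
Single common window of 15 minutes.

15 minutes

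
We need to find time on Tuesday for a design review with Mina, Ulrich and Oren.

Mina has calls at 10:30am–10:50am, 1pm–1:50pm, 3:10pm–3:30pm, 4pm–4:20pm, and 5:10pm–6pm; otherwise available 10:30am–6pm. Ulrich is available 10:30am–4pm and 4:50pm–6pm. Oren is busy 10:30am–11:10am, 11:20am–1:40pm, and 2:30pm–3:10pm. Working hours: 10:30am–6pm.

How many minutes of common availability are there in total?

100 minutes

Mina free within 10:30–18:00: 10:50–13:00, 13:50–15:10, 15:30–16:00, 16:20–17:10.
Oren free within 10:30–18:00: 11:10–11:20, 13:40–14:30, 15:10–18:00.
Mina ∩ Ulrich: 10:50–13:00, 13:50–15:10, 15:30–16:00, 16:50–17:10.
Mina ∩ Ulrich ∩ Oren: 11:10–11:20, 13:50–14:30, 15:30–16:00, 16:50–17:10.
Total common minutes: 10 + 40 + 30 + 20 = 100.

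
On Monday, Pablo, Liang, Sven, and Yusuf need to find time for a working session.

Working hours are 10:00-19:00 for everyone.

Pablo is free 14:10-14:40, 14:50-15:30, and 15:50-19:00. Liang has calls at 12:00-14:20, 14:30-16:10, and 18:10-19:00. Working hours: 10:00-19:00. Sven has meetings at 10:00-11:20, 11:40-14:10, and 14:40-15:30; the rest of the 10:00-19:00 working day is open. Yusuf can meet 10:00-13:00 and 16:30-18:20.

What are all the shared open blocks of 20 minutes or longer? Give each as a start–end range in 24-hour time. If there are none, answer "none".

Liang free within 10:00–19:00: 10:00–12:00, 14:20–14:30, 16:10–18:10.
Sven free within 10:00–19:00: 11:20–11:40, 14:10–14:40, 15:30–19:00.
Pablo ∩ Liang: 14:20–14:30, 16:10–18:10.
Pablo ∩ Liang ∩ Sven: 14:20–14:30, 16:10–18:10.
Pablo ∩ Liang ∩ Sven ∩ Yusuf: 16:30–18:10.
Windows ≥ 20 min: 16:30–18:10.

16:30–18:10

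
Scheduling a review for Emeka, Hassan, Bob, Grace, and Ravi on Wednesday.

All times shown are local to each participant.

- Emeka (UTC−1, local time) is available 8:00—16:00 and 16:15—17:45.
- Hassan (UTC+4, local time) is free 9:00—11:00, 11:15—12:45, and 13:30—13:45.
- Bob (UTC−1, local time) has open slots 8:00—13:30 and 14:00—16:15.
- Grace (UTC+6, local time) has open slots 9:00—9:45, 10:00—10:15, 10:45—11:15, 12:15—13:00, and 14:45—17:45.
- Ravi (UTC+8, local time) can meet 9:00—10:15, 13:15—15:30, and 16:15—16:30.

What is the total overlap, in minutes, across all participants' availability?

Emeka → UTC: 09:00–17:00, 17:15–18:45.
Hassan → UTC: 05:00–07:00, 07:15–08:45, 09:30–09:45.
Bob → UTC: 09:00–14:30, 15:00–17:15.
Grace → UTC: 03:00–03:45, 04:00–04:15, 04:45–05:15, 06:15–07:00, 08:45–11:45.
Ravi → UTC: 01:00–02:15, 05:15–07:30, 08:15–08:30.
Emeka ∩ Hassan: 09:30–09:45.
Emeka ∩ Hassan ∩ Bob: 09:30–09:45.
Emeka ∩ Hassan ∩ Bob ∩ Grace: 09:30–09:45.
Emeka ∩ Hassan ∩ Bob ∩ Grace ∩ Ravi: (none).
Total common minutes: 0.

0 minutes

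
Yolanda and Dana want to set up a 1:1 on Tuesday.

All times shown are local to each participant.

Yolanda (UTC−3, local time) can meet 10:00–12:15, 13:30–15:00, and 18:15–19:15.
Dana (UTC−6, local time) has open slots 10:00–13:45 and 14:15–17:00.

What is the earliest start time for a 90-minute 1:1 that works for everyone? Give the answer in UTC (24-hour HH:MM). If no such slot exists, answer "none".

Yolanda → UTC: 13:00–15:15, 16:30–18:00, 21:15–22:15.
Dana → UTC: 16:00–19:45, 20:15–23:00.
Yolanda ∩ Dana: 16:30–18:00, 21:15–22:15.
Windows ≥ 90 min: 16:30–18:00.
Earliest such window starts at 16:30.

16:30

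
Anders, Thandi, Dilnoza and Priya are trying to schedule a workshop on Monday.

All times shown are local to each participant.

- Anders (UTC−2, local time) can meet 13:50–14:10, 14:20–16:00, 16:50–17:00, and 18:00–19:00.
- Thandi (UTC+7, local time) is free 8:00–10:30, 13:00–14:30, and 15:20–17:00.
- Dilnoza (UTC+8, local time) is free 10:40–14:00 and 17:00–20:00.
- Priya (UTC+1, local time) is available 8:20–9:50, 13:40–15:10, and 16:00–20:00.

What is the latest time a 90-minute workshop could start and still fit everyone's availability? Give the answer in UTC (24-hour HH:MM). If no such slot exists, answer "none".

Anders → UTC: 15:50–16:10, 16:20–18:00, 18:50–19:00, 20:00–21:00.
Thandi → UTC: 01:00–03:30, 06:00–07:30, 08:20–10:00.
Dilnoza → UTC: 02:40–06:00, 09:00–12:00.
Priya → UTC: 07:20–08:50, 12:40–14:10, 15:00–19:00.
Anders ∩ Thandi: (none).
Anders ∩ Thandi ∩ Dilnoza: (none).
Anders ∩ Thandi ∩ Dilnoza ∩ Priya: (none).
Windows ≥ 90 min: (none).

none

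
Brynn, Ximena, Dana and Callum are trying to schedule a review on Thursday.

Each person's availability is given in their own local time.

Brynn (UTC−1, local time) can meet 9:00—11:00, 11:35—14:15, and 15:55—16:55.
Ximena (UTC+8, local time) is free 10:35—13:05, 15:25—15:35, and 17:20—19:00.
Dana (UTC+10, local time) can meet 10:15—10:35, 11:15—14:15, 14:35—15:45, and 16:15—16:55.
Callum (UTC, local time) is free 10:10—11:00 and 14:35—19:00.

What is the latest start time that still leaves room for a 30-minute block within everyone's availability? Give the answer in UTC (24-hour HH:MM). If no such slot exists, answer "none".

none

Brynn → UTC: 10:00–12:00, 12:35–15:15, 16:55–17:55.
Ximena → UTC: 02:35–05:05, 07:25–07:35, 09:20–11:00.
Dana → UTC: 00:15–00:35, 01:15–04:15, 04:35–05:45, 06:15–06:55.
Callum → UTC: 10:10–11:00, 14:35–19:00.
Brynn ∩ Ximena: 10:00–11:00.
Brynn ∩ Ximena ∩ Dana: (none).
Brynn ∩ Ximena ∩ Dana ∩ Callum: (none).
Windows ≥ 30 min: (none).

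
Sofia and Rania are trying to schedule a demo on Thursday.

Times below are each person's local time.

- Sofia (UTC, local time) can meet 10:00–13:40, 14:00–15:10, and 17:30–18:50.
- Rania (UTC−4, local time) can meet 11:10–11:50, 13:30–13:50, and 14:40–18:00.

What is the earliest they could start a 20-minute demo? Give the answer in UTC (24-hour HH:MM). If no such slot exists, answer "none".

Sofia → UTC: 10:00–13:40, 14:00–15:10, 17:30–18:50.
Rania → UTC: 15:10–15:50, 17:30–17:50, 18:40–22:00.
Sofia ∩ Rania: 17:30–17:50, 18:40–18:50.
Windows ≥ 20 min: 17:30–17:50.
Earliest such window starts at 17:30.

17:30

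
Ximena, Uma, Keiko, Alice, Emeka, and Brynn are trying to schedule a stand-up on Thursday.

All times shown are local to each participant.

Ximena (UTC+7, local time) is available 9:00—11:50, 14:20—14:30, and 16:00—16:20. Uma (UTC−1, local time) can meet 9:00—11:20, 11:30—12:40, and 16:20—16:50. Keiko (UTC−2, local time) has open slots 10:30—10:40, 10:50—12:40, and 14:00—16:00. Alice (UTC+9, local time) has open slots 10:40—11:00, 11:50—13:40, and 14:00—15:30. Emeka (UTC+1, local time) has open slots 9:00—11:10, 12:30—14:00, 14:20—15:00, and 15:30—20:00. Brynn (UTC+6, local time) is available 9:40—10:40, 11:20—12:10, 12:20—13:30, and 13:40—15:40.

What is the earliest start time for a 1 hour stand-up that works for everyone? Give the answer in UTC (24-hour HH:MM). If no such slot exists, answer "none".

Ximena → UTC: 02:00–04:50, 07:20–07:30, 09:00–09:20.
Uma → UTC: 10:00–12:20, 12:30–13:40, 17:20–17:50.
Keiko → UTC: 12:30–12:40, 12:50–14:40, 16:00–18:00.
Alice → UTC: 01:40–02:00, 02:50–04:40, 05:00–06:30.
Emeka → UTC: 08:00–10:10, 11:30–13:00, 13:20–14:00, 14:30–19:00.
Brynn → UTC: 03:40–04:40, 05:20–06:10, 06:20–07:30, 07:40–09:40.
Ximena ∩ Uma: (none).
Ximena ∩ Uma ∩ Keiko: (none).
Ximena ∩ Uma ∩ Keiko ∩ Alice: (none).
Ximena ∩ Uma ∩ Keiko ∩ Alice ∩ Emeka: (none).
Ximena ∩ Uma ∩ Keiko ∩ Alice ∩ Emeka ∩ Brynn: (none).
Windows ≥ 60 min: (none).

none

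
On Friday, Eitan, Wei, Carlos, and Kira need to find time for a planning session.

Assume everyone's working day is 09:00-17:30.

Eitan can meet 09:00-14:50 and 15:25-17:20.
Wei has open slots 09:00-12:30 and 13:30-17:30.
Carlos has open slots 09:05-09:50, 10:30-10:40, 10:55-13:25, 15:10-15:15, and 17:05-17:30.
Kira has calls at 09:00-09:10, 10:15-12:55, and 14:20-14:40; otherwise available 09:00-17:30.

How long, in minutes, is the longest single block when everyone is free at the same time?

Kira free within 09:00–17:30: 09:10–10:15, 12:55–14:20, 14:40–17:30.
Eitan ∩ Wei: 09:00–12:30, 13:30–14:50, 15:25–17:20.
Eitan ∩ Wei ∩ Carlos: 09:05–09:50, 10:30–10:40, 10:55–12:30, 17:05–17:20.
Eitan ∩ Wei ∩ Carlos ∩ Kira: 09:10–09:50, 17:05–17:20.
Common window lengths: 40, 15 min; longest is 40.

40 minutes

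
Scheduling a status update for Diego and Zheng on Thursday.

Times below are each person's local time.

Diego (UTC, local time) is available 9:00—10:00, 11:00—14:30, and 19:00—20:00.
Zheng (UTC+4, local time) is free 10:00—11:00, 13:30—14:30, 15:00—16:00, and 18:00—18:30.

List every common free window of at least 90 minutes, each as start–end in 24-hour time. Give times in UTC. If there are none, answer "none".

Diego → UTC: 09:00–10:00, 11:00–14:30, 19:00–20:00.
Zheng → UTC: 06:00–07:00, 09:30–10:30, 11:00–12:00, 14:00–14:30.
Diego ∩ Zheng: 09:30–10:00, 11:00–12:00, 14:00–14:30.
Windows ≥ 90 min: (none).

none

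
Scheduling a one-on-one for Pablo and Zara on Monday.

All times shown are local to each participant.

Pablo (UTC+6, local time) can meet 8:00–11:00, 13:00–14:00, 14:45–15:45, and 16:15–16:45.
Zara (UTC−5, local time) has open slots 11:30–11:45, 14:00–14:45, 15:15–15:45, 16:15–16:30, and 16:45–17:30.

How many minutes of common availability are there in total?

0 minutes

Pablo → UTC: 02:00–05:00, 07:00–08:00, 08:45–09:45, 10:15–10:45.
Zara → UTC: 16:30–16:45, 19:00–19:45, 20:15–20:45, 21:15–21:30, 21:45–22:30.
Pablo ∩ Zara: (none).
Total common minutes: 0.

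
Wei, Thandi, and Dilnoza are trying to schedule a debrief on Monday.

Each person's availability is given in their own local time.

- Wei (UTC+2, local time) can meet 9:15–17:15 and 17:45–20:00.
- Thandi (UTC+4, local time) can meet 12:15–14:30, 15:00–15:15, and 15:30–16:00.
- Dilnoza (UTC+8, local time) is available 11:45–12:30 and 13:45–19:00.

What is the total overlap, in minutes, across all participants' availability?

Wei → UTC: 07:15–15:15, 15:45–18:00.
Thandi → UTC: 08:15–10:30, 11:00–11:15, 11:30–12:00.
Dilnoza → UTC: 03:45–04:30, 05:45–11:00.
Wei ∩ Thandi: 08:15–10:30, 11:00–11:15, 11:30–12:00.
Wei ∩ Thandi ∩ Dilnoza: 08:15–10:30.
Total common minutes: 135.

135 minutes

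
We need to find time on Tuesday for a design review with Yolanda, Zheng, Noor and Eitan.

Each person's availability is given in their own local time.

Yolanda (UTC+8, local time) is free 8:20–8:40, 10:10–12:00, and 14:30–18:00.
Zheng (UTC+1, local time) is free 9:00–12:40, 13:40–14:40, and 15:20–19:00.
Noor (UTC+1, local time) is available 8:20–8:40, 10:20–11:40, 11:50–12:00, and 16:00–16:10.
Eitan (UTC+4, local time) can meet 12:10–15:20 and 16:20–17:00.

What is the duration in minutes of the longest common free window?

Yolanda → UTC: 00:20–00:40, 02:10–04:00, 06:30–10:00.
Zheng → UTC: 08:00–11:40, 12:40–13:40, 14:20–18:00.
Noor → UTC: 07:20–07:40, 09:20–10:40, 10:50–11:00, 15:00–15:10.
Eitan → UTC: 08:10–11:20, 12:20–13:00.
Yolanda ∩ Zheng: 08:00–10:00.
Yolanda ∩ Zheng ∩ Noor: 09:20–10:00.
Yolanda ∩ Zheng ∩ Noor ∩ Eitan: 09:20–10:00.
Single common window of 40 minutes.

40 minutes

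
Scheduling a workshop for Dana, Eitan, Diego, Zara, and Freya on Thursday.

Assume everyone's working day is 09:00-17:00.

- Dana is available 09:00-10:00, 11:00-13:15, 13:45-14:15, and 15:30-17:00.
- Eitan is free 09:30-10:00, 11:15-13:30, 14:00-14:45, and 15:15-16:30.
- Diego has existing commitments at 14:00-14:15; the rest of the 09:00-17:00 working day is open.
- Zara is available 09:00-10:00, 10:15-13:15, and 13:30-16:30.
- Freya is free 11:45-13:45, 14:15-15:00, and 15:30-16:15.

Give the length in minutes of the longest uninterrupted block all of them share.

90 minutes

Diego free within 09:00–17:00: 09:00–14:00, 14:15–17:00.
Dana ∩ Eitan: 09:30–10:00, 11:15–13:15, 14:00–14:15, 15:30–16:30.
Dana ∩ Eitan ∩ Diego: 09:30–10:00, 11:15–13:15, 15:30–16:30.
Dana ∩ Eitan ∩ Diego ∩ Zara: 09:30–10:00, 11:15–13:15, 15:30–16:30.
Dana ∩ Eitan ∩ Diego ∩ Zara ∩ Freya: 11:45–13:15, 15:30–16:15.
Common window lengths: 90, 45 min; longest is 90.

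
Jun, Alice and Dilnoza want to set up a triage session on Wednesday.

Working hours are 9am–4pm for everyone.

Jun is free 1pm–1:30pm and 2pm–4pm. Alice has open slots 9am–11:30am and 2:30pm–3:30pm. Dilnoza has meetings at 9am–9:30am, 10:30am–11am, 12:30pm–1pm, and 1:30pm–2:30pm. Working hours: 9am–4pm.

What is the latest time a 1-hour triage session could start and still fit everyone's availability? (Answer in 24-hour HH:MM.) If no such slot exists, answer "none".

Dilnoza free within 09:00–16:00: 09:30–10:30, 11:00–12:30, 13:00–13:30, 14:30–16:00.
Jun ∩ Alice: 14:30–15:30.
Jun ∩ Alice ∩ Dilnoza: 14:30–15:30.
Windows ≥ 60 min: 14:30–15:30.
Latest start in the last window 14:30–15:30 is 15:30 − 60 min = 14:30.

14:30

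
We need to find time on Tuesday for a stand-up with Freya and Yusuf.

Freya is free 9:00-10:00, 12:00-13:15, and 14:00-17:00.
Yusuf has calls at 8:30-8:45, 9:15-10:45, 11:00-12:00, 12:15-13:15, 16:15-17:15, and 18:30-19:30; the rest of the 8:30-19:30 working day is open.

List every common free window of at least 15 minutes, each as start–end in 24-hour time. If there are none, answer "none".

09:00–09:15, 12:00–12:15, 14:00–16:15

Yusuf free within 08:30–19:30: 08:45–09:15, 10:45–11:00, 12:00–12:15, 13:15–16:15, 17:15–18:30.
Freya ∩ Yusuf: 09:00–09:15, 12:00–12:15, 14:00–16:15.
Windows ≥ 15 min: 09:00–09:15, 12:00–12:15, 14:00–16:15.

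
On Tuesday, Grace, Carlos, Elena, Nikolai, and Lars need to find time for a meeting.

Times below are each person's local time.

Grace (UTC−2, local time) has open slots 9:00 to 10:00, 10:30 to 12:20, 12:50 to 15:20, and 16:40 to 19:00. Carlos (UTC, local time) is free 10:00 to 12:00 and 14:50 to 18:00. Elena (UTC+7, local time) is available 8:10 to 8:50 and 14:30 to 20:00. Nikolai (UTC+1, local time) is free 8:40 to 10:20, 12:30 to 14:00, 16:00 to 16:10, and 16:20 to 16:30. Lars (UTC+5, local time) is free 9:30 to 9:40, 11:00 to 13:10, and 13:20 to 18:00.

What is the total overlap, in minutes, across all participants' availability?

30 minutes

Grace → UTC: 11:00–12:00, 12:30–14:20, 14:50–17:20, 18:40–21:00.
Carlos → UTC: 10:00–12:00, 14:50–18:00.
Elena → UTC: 01:10–01:50, 07:30–13:00.
Nikolai → UTC: 07:40–09:20, 11:30–13:00, 15:00–15:10, 15:20–15:30.
Lars → UTC: 04:30–04:40, 06:00–08:10, 08:20–13:00.
Grace ∩ Carlos: 11:00–12:00, 14:50–17:20.
Grace ∩ Carlos ∩ Elena: 11:00–12:00.
Grace ∩ Carlos ∩ Elena ∩ Nikolai: 11:30–12:00.
Grace ∩ Carlos ∩ Elena ∩ Nikolai ∩ Lars: 11:30–12:00.
Total common minutes: 30.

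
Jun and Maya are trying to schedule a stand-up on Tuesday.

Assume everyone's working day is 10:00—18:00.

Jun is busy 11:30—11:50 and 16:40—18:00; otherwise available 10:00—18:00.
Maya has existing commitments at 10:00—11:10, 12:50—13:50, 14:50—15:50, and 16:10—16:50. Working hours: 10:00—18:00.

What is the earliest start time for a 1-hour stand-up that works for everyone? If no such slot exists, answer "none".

Jun free within 10:00–18:00: 10:00–11:30, 11:50–16:40.
Maya free within 10:00–18:00: 11:10–12:50, 13:50–14:50, 15:50–16:10, 16:50–18:00.
Jun ∩ Maya: 11:10–11:30, 11:50–12:50, 13:50–14:50, 15:50–16:10.
Windows ≥ 60 min: 11:50–12:50, 13:50–14:50.
Earliest such window starts at 11:50.

11:50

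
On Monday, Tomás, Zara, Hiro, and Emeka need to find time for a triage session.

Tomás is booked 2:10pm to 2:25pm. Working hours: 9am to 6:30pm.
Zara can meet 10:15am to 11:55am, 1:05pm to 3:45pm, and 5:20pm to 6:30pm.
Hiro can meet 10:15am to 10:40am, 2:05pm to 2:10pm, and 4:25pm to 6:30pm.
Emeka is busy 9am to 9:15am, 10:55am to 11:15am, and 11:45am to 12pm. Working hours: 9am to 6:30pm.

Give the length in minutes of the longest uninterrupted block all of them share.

70 minutes

Tomás free within 09:00–18:30: 09:00–14:10, 14:25–18:30.
Emeka free within 09:00–18:30: 09:15–10:55, 11:15–11:45, 12:00–18:30.
Tomás ∩ Zara: 10:15–11:55, 13:05–14:10, 14:25–15:45, 17:20–18:30.
Tomás ∩ Zara ∩ Hiro: 10:15–10:40, 14:05–14:10, 17:20–18:30.
Tomás ∩ Zara ∩ Hiro ∩ Emeka: 10:15–10:40, 14:05–14:10, 17:20–18:30.
Common window lengths: 25, 5, 70 min; longest is 70.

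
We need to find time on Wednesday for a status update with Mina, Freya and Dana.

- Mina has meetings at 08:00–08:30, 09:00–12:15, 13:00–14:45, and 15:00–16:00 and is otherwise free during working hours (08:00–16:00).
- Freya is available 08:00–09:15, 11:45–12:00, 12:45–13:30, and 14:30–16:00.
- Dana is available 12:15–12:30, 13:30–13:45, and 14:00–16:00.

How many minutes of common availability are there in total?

15 minutes

Mina free within 08:00–16:00: 08:30–09:00, 12:15–13:00, 14:45–15:00.
Mina ∩ Freya: 08:30–09:00, 12:45–13:00, 14:45–15:00.
Mina ∩ Freya ∩ Dana: 14:45–15:00.
Total common minutes: 15.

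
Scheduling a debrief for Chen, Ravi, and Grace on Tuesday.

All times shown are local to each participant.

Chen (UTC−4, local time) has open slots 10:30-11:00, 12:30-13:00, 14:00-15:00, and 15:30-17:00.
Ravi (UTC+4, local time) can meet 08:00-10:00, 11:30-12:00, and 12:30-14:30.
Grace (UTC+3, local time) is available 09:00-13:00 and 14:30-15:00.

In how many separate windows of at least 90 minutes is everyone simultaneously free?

0

Chen → UTC: 14:30–15:00, 16:30–17:00, 18:00–19:00, 19:30–21:00.
Ravi → UTC: 04:00–06:00, 07:30–08:00, 08:30–10:30.
Grace → UTC: 06:00–10:00, 11:30–12:00.
Chen ∩ Ravi: (none).
Chen ∩ Ravi ∩ Grace: (none).
Windows ≥ 90 min: (none).
That's 0 windows.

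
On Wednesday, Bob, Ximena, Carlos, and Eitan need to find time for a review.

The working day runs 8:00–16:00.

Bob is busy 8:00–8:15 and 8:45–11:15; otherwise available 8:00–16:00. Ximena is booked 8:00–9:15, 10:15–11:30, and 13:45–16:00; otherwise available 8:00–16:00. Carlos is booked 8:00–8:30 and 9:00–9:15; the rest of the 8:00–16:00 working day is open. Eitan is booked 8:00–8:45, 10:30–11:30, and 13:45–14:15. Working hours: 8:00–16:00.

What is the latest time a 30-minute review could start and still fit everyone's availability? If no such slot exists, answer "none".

Bob free within 08:00–16:00: 08:15–08:45, 11:15–16:00.
Ximena free within 08:00–16:00: 09:15–10:15, 11:30–13:45.
Carlos free within 08:00–16:00: 08:30–09:00, 09:15–16:00.
Eitan free within 08:00–16:00: 08:45–10:30, 11:30–13:45, 14:15–16:00.
Bob ∩ Ximena: 11:30–13:45.
Bob ∩ Ximena ∩ Carlos: 11:30–13:45.
Bob ∩ Ximena ∩ Carlos ∩ Eitan: 11:30–13:45.
Windows ≥ 30 min: 11:30–13:45.
Latest start in the last window 11:30–13:45 is 13:45 − 30 min = 13:15.

13:15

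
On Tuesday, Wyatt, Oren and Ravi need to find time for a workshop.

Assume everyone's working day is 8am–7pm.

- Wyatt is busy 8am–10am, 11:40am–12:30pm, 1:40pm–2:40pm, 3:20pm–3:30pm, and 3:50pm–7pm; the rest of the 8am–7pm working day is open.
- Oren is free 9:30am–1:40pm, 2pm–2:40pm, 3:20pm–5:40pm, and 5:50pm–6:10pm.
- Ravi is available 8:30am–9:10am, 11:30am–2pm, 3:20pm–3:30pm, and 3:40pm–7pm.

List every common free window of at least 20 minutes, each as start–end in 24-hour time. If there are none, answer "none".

Wyatt free within 08:00–19:00: 10:00–11:40, 12:30–13:40, 14:40–15:20, 15:30–15:50.
Wyatt ∩ Oren: 10:00–11:40, 12:30–13:40, 15:30–15:50.
Wyatt ∩ Oren ∩ Ravi: 11:30–11:40, 12:30–13:40, 15:40–15:50.
Windows ≥ 20 min: 12:30–13:40.

12:30–13:40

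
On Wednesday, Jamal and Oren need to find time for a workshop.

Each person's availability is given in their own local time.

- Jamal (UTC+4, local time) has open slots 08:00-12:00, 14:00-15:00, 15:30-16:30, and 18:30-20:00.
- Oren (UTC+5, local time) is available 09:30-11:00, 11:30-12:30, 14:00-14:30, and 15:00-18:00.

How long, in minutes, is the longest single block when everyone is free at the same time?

Jamal → UTC: 04:00–08:00, 10:00–11:00, 11:30–12:30, 14:30–16:00.
Oren → UTC: 04:30–06:00, 06:30–07:30, 09:00–09:30, 10:00–13:00.
Jamal ∩ Oren: 04:30–06:00, 06:30–07:30, 10:00–11:00, 11:30–12:30.
Common window lengths: 90, 60, 60, 60 min; longest is 90.

90 minutes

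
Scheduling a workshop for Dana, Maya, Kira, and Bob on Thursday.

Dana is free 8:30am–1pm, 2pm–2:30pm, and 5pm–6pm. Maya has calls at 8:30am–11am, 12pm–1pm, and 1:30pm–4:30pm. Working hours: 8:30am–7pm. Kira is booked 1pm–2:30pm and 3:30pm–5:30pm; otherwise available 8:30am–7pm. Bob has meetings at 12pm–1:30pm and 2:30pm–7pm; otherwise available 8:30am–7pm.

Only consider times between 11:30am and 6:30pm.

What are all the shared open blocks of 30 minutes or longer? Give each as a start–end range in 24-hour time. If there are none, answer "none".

Maya free within 08:30–19:00: 11:00–12:00, 13:00–13:30, 16:30–19:00.
Kira free within 08:30–19:00: 08:30–13:00, 14:30–15:30, 17:30–19:00.
Bob free within 08:30–19:00: 08:30–12:00, 13:30–14:30.
Dana ∩ Maya: 11:00–12:00, 17:00–18:00.
Dana ∩ Maya ∩ Kira: 11:00–12:00, 17:30–18:00.
Dana ∩ Maya ∩ Kira ∩ Bob: 11:00–12:00.
Restricted to 11:30–18:30: 11:30–12:00.
Windows ≥ 30 min: 11:30–12:00.

11:30–12:00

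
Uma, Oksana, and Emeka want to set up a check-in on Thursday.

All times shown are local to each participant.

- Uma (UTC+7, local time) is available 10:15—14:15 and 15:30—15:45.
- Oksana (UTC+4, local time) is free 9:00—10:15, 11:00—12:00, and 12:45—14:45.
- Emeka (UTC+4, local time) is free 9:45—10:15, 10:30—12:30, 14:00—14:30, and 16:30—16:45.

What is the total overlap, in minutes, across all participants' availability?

Uma → UTC: 03:15–07:15, 08:30–08:45.
Oksana → UTC: 05:00–06:15, 07:00–08:00, 08:45–10:45.
Emeka → UTC: 05:45–06:15, 06:30–08:30, 10:00–10:30, 12:30–12:45.
Uma ∩ Oksana: 05:00–06:15, 07:00–07:15.
Uma ∩ Oksana ∩ Emeka: 05:45–06:15, 07:00–07:15.
Total common minutes: 30 + 15 = 45.

45 minutes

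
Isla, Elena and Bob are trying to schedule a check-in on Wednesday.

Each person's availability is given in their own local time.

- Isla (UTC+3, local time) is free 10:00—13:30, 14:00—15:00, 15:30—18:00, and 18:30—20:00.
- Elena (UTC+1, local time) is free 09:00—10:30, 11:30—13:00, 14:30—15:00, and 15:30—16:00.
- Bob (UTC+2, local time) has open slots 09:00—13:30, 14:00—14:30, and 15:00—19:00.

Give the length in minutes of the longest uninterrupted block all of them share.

90 minutes

Isla → UTC: 07:00–10:30, 11:00–12:00, 12:30–15:00, 15:30–17:00.
Elena → UTC: 08:00–09:30, 10:30–12:00, 13:30–14:00, 14:30–15:00.
Bob → UTC: 07:00–11:30, 12:00–12:30, 13:00–17:00.
Isla ∩ Elena: 08:00–09:30, 11:00–12:00, 13:30–14:00, 14:30–15:00.
Isla ∩ Elena ∩ Bob: 08:00–09:30, 11:00–11:30, 13:30–14:00, 14:30–15:00.
Common window lengths: 90, 30, 30, 30 min; longest is 90.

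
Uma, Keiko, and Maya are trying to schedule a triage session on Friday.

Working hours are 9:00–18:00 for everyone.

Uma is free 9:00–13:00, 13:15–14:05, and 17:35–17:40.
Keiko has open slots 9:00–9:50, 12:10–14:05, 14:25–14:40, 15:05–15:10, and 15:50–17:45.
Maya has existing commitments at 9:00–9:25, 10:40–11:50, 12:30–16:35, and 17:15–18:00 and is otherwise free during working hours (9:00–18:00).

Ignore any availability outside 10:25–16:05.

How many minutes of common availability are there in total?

Maya free within 09:00–18:00: 09:25–10:40, 11:50–12:30, 16:35–17:15.
Uma ∩ Keiko: 09:00–09:50, 12:10–13:00, 13:15–14:05, 17:35–17:40.
Uma ∩ Keiko ∩ Maya: 09:25–09:50, 12:10–12:30.
Restricted to 10:25–16:05: 12:10–12:30.
Total common minutes: 20.

20 minutes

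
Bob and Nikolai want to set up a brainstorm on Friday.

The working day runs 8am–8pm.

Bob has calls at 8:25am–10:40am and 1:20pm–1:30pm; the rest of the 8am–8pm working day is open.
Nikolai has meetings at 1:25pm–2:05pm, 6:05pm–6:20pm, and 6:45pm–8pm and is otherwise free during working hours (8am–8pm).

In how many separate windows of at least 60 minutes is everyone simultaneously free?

Bob free within 08:00–20:00: 08:00–08:25, 10:40–13:20, 13:30–20:00.
Nikolai free within 08:00–20:00: 08:00–13:25, 14:05–18:05, 18:20–18:45.
Bob ∩ Nikolai: 08:00–08:25, 10:40–13:20, 14:05–18:05, 18:20–18:45.
Windows ≥ 60 min: 10:40–13:20, 14:05–18:05.
That's 2 windows.

2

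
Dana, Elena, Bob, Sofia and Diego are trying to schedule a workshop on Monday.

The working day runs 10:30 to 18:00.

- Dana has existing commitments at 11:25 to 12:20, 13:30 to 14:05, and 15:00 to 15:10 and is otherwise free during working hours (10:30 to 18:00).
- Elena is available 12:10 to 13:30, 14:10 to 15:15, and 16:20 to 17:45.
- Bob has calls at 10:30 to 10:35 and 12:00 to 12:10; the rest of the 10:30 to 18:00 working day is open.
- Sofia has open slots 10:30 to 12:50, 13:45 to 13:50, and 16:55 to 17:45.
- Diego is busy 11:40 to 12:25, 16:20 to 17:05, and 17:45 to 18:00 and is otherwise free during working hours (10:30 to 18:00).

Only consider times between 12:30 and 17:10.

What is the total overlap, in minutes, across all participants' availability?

Dana free within 10:30–18:00: 10:30–11:25, 12:20–13:30, 14:05–15:00, 15:10–18:00.
Bob free within 10:30–18:00: 10:35–12:00, 12:10–18:00.
Diego free within 10:30–18:00: 10:30–11:40, 12:25–16:20, 17:05–17:45.
Dana ∩ Elena: 12:20–13:30, 14:10–15:00, 15:10–15:15, 16:20–17:45.
Dana ∩ Elena ∩ Bob: 12:20–13:30, 14:10–15:00, 15:10–15:15, 16:20–17:45.
Dana ∩ Elena ∩ Bob ∩ Sofia: 12:20–12:50, 16:55–17:45.
Dana ∩ Elena ∩ Bob ∩ Sofia ∩ Diego: 12:25–12:50, 17:05–17:45.
Restricted to 12:30–17:10: 12:30–12:50, 17:05–17:10.
Total common minutes: 20 + 5 = 25.

25 minutes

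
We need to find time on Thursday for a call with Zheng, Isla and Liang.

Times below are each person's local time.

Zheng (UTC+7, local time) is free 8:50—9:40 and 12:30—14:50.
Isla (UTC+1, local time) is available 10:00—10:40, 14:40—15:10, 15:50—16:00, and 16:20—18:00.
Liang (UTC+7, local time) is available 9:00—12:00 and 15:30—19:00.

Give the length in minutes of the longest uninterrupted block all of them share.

0 minutes

Zheng → UTC: 01:50–02:40, 05:30–07:50.
Isla → UTC: 09:00–09:40, 13:40–14:10, 14:50–15:00, 15:20–17:00.
Liang → UTC: 02:00–05:00, 08:30–12:00.
Zheng ∩ Isla: (none).
Zheng ∩ Isla ∩ Liang: (none).
No common window.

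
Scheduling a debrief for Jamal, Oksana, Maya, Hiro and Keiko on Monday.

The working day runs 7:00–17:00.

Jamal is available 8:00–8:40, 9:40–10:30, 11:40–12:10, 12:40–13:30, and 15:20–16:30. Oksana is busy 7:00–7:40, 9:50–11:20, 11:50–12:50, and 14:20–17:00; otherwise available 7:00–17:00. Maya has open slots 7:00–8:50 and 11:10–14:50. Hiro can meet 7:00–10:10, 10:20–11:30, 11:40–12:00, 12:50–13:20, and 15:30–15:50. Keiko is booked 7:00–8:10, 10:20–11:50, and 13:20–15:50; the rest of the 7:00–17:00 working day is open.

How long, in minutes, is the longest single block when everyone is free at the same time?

Oksana free within 07:00–17:00: 07:40–09:50, 11:20–11:50, 12:50–14:20.
Keiko free within 07:00–17:00: 08:10–10:20, 11:50–13:20, 15:50–17:00.
Jamal ∩ Oksana: 08:00–08:40, 09:40–09:50, 11:40–11:50, 12:50–13:30.
Jamal ∩ Oksana ∩ Maya: 08:00–08:40, 11:40–11:50, 12:50–13:30.
Jamal ∩ Oksana ∩ Maya ∩ Hiro: 08:00–08:40, 11:40–11:50, 12:50–13:20.
Jamal ∩ Oksana ∩ Maya ∩ Hiro ∩ Keiko: 08:10–08:40, 12:50–13:20.
Common window lengths: 30, 30 min; longest is 30.

30 minutes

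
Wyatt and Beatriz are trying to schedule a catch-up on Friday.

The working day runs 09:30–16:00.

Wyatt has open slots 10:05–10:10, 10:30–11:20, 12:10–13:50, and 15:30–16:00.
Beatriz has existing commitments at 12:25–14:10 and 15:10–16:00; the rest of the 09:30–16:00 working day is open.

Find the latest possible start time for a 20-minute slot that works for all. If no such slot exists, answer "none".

11:00

Beatriz free within 09:30–16:00: 09:30–12:25, 14:10–15:10.
Wyatt ∩ Beatriz: 10:05–10:10, 10:30–11:20, 12:10–12:25.
Windows ≥ 20 min: 10:30–11:20.
Latest start in the last window 10:30–11:20 is 11:20 − 20 min = 11:00.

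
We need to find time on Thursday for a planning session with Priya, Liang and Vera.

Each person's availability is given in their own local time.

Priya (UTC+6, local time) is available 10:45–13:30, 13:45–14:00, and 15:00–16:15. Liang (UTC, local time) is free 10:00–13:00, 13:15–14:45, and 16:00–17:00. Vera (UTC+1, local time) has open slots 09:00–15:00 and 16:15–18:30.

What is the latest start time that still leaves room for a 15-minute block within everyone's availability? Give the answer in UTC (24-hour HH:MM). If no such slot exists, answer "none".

Priya → UTC: 04:45–07:30, 07:45–08:00, 09:00–10:15.
Liang → UTC: 10:00–13:00, 13:15–14:45, 16:00–17:00.
Vera → UTC: 08:00–14:00, 15:15–17:30.
Priya ∩ Liang: 10:00–10:15.
Priya ∩ Liang ∩ Vera: 10:00–10:15.
Windows ≥ 15 min: 10:00–10:15.
Latest start in the last window 10:00–10:15 is 10:15 − 15 min = 10:00.

10:00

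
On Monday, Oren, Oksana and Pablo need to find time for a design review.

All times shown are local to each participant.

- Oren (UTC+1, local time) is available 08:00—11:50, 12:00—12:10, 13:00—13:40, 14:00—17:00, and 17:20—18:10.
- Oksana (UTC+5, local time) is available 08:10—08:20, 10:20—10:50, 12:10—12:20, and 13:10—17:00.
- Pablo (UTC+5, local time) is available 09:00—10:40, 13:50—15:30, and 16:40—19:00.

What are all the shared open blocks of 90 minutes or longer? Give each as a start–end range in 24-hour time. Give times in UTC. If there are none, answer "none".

08:50–10:30

Oren → UTC: 07:00–10:50, 11:00–11:10, 12:00–12:40, 13:00–16:00, 16:20–17:10.
Oksana → UTC: 03:10–03:20, 05:20–05:50, 07:10–07:20, 08:10–12:00.
Pablo → UTC: 04:00–05:40, 08:50–10:30, 11:40–14:00.
Oren ∩ Oksana: 07:10–07:20, 08:10–10:50, 11:00–11:10.
Oren ∩ Oksana ∩ Pablo: 08:50–10:30.
Windows ≥ 90 min: 08:50–10:30.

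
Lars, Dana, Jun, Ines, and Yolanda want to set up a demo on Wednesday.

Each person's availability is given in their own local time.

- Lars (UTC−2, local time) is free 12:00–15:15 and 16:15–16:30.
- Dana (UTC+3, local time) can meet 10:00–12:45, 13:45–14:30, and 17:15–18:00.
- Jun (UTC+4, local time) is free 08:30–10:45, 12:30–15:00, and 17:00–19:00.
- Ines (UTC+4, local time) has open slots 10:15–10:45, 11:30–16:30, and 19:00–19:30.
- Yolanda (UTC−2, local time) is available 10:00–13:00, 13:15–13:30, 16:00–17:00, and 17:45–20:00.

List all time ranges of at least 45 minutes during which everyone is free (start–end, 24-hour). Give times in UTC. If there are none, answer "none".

none

Lars → UTC: 14:00–17:15, 18:15–18:30.
Dana → UTC: 07:00–09:45, 10:45–11:30, 14:15–15:00.
Jun → UTC: 04:30–06:45, 08:30–11:00, 13:00–15:00.
Ines → UTC: 06:15–06:45, 07:30–12:30, 15:00–15:30.
Yolanda → UTC: 12:00–15:00, 15:15–15:30, 18:00–19:00, 19:45–22:00.
Lars ∩ Dana: 14:15–15:00.
Lars ∩ Dana ∩ Jun: 14:15–15:00.
Lars ∩ Dana ∩ Jun ∩ Ines: (none).
Lars ∩ Dana ∩ Jun ∩ Ines ∩ Yolanda: (none).
Windows ≥ 45 min: (none).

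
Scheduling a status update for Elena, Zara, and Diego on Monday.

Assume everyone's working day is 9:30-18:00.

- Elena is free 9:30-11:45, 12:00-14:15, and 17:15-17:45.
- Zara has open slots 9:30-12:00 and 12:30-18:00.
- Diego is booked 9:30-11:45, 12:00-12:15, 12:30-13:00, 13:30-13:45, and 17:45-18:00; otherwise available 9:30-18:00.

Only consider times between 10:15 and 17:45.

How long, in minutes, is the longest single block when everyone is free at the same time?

Diego free within 09:30–18:00: 11:45–12:00, 12:15–12:30, 13:00–13:30, 13:45–17:45.
Elena ∩ Zara: 09:30–11:45, 12:30–14:15, 17:15–17:45.
Elena ∩ Zara ∩ Diego: 13:00–13:30, 13:45–14:15, 17:15–17:45.
Restricted to 10:15–17:45: 13:00–13:30, 13:45–14:15, 17:15–17:45.
Common window lengths: 30, 30, 30 min; longest is 30.

30 minutes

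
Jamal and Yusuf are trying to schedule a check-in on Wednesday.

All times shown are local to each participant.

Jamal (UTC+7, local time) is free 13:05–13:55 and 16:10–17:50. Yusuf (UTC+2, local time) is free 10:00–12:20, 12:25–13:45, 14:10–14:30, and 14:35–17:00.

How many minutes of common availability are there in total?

95 minutes

Jamal → UTC: 06:05–06:55, 09:10–10:50.
Yusuf → UTC: 08:00–10:20, 10:25–11:45, 12:10–12:30, 12:35–15:00.
Jamal ∩ Yusuf: 09:10–10:20, 10:25–10:50.
Total common minutes: 70 + 25 = 95.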